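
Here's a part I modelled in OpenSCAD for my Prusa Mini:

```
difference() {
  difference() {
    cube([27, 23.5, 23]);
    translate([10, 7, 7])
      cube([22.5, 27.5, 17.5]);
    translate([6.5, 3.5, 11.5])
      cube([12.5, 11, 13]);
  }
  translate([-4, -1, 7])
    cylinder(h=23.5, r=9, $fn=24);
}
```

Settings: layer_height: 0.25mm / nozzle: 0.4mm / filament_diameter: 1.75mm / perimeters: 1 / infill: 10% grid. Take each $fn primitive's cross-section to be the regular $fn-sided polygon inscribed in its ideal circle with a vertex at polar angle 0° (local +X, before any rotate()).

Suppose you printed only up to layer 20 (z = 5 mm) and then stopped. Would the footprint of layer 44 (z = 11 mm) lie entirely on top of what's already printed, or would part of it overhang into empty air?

Compare the two slices. At z = 5: the cube (footprint 27×23.5) is included at this height (area 634.50 mm²); the cube at (10, 7) is not intersected at this z (z outside [7, 24.5]); the cube at (6.5, 3.5) is not intersected at this z (z outside [11.5, 24.5]); Taking the first minus the rest: none of the subtracted shapes is present at this height, so the 27×23.5 cube is unchanged — area = 634.50 mm²; the cylinder at (-4, -1) does not reach this height (z outside [7, 30.5]); Taking the first minus the rest: none of the subtracted shapes is present at this height, so the result so far is unchanged — area = 634.50 mm². At z = 11: the cube (footprint 27×23.5) is included at this height (area 634.50 mm²); the cube at (10, 7) (footprint 22.5×27.5) is included at this height (area 618.75 mm²); the cube at (6.5, 3.5) does not reach this height (z outside [11.5, 24.5]); After the difference (first − rest): starting from the 27×23.5 cube (634.50 mm²), the 22.5×27.5 cube at (10, 7) partially overlaps it — only the 280.50 mm² overlap (of its 618.75 mm²) is removed, clipping the outline — area = 354.00 mm²; the r=9 cylinder at (-4, -1) gives a regular 24-gon of circumradius 9 (constant along its height) (area = (24/2)·9.000²·sin(360°/24) = 251.57 mm²); After the difference (first − rest): starting from that combined region (354.00 mm²), the r=9 cylinder at (-4, -1) partially overlaps it — only the 23.41 mm² overlap (of its 251.57 mm²) is removed, clipping the outline — area = 330.59 mm². Checking containment: the cross-section at z = 11 is a subset of the cross-section at z = 5.

entirely on top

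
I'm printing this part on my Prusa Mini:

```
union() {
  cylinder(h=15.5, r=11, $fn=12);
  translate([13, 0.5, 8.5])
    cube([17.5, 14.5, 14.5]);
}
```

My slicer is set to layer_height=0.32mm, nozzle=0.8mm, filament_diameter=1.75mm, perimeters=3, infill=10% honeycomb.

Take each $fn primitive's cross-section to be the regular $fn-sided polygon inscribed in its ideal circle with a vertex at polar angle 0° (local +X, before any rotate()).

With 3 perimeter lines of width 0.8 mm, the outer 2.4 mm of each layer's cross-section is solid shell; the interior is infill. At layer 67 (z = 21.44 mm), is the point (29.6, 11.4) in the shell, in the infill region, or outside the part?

shell

At z = 21.44 mm: the cylinder is absent (z outside [0, 15.5]); the cube at (13, 0.5) (footprint 17.5×14.5) is included at this height; Combining (union): only the 17.5×14.5 cube at (13, 0.5) is present, so the union is just that shape — 1 connected region. Overall, the cross-section is a single solid region. The nearest boundary edge runs (30.50, 0.50)→(30.50, 15.00); distance from the point to it = 0.90 mm. The point is inside the cross-section, 0.90 mm from the nearest boundary — within the 2.4 mm shell band (3 × 0.8).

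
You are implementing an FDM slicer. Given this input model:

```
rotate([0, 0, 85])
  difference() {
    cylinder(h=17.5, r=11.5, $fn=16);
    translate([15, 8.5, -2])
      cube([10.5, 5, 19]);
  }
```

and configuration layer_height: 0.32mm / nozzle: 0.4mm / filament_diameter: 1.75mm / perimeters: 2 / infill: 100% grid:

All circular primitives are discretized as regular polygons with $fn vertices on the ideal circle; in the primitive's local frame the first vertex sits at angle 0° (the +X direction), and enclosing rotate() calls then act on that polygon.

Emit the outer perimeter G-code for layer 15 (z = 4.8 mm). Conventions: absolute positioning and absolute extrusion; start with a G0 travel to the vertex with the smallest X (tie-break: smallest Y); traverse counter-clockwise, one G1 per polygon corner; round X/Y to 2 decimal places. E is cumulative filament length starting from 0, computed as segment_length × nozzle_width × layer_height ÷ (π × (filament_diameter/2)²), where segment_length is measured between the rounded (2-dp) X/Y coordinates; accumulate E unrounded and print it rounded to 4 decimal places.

G0 X-11.46 Y1.00 Z4.80
G1 X-10.97 Y-3.46 E0.2388
G1 X-8.81 Y-7.39 E0.4774
G1 X-5.31 Y-10.20 E0.7163
G1 X-1.00 Y-11.46 E0.9552
G1 X3.46 Y-10.97 E1.1940
G1 X7.39 Y-8.81 E1.4327
G1 X10.20 Y-5.31 E1.6715
G1 X11.46 Y-1.00 E1.9105
G1 X10.97 Y3.46 E2.1493
G1 X8.81 Y7.39 E2.3879
G1 X5.31 Y10.20 E2.6268
G1 X1.00 Y11.46 E2.8657
G1 X-3.46 Y10.97 E3.1045
G1 X-7.39 Y8.81 E3.3431
G1 X-10.20 Y5.31 E3.5820
G1 X-11.46 Y1.00 E3.8210

At z = 4.8 mm: the r=11.5 cylinder gives a regular 16-gon of circumradius 11.5 (constant along its height); the 10.5×5 cube at (15, 8.5) contributes its full rectangle; Subtracting the remaining from the first: starting from the r=11.5 cylinder, the 10.5×5 cube at (15, 8.5) misses the remaining region (no effect) — 1 connected region; (rotated 85° about Z; rotation is an isometry so areas/perimeters/island counts are preserved). The outline is a single polygon with 16 vertices. Extrusion per mm of travel: 0.4 × 0.32 / (π × 0.875²) = 0.053216. Accumulating E over each segment gives final E = 3.8210.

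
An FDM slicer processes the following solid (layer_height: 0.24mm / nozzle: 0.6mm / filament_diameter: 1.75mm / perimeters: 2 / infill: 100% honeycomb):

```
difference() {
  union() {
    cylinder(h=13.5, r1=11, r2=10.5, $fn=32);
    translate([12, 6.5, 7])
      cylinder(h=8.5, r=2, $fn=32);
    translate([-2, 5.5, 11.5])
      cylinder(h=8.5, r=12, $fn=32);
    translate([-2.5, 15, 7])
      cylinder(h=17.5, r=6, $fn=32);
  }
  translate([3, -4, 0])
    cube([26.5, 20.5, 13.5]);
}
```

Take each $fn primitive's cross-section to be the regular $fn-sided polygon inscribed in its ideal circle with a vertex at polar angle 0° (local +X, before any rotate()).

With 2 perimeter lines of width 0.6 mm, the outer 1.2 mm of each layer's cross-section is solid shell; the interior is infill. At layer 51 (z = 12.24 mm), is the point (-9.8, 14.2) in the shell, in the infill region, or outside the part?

At z = 12.24 mm: the cone: at t=0.907 of its height the radius interpolates to r₁+(r₂−r₁)t = 10.547, giving a regular 32-gon of that circumradius; the cylinder at (12, 6.5): section is a regular 32-gon, circumradius r=2; the r=12 cylinder at (-2, 5.5) contributes a regular 32-gon of circumradius 12; the r=6 cylinder at (-2.5, 15) contributes a regular 32-gon of circumradius 6; Combining (union): the regions partially overlap (shared area 343.36 mm²), so overlapping operands fuse into one piece — 2 connected regions; the cube at (3, -4) (footprint 26.5×20.5) is included at this height; Taking the first minus the rest: starting from that combined region, the 26.5×20.5 cube at (3, -4) partially overlaps it — only the 135.33 mm² overlap (of its 543.25 mm²) is removed, clipping the outline — 1 connected region. Overall, the cross-section is a single solid region. The nearest boundary edge runs (-10.49, 13.99)→(-8.67, 15.48); distance from the point to it = 0.27 mm. The point is inside the cross-section, 0.27 mm from the nearest boundary — within the 1.2 mm shell band (2 × 0.6).

shell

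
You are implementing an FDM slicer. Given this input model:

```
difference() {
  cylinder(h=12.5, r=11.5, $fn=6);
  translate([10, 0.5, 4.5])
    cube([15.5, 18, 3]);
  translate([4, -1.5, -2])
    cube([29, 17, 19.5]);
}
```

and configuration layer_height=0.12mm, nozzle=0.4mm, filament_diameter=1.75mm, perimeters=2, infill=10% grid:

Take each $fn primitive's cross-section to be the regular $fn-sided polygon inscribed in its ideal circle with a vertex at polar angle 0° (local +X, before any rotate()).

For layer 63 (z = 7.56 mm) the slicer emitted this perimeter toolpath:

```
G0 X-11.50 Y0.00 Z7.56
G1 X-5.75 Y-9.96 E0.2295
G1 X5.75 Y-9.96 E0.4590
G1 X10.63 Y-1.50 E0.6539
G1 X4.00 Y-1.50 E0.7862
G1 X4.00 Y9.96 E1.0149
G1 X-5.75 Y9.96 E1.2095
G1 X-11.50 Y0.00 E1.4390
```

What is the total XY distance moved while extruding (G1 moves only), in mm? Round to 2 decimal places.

72.11 mm

Sum the Euclidean lengths of each G1 segment: total = 72.11 mm.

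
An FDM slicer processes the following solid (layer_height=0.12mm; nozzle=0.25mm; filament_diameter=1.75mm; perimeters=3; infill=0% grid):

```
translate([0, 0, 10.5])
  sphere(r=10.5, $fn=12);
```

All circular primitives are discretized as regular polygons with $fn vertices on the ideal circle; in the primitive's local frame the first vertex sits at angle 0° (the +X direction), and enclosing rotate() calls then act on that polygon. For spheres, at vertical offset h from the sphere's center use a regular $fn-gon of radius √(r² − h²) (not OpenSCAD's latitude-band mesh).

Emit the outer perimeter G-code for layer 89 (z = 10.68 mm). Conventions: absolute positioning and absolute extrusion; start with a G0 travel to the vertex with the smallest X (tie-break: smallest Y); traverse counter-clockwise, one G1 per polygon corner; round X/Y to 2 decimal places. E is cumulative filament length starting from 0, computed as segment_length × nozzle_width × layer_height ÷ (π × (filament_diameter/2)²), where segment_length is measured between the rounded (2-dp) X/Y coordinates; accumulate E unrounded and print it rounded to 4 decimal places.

G0 X-10.50 Y0.00 Z10.68
G1 X-9.09 Y-5.25 E0.0678
G1 X-5.25 Y-9.09 E0.1355
G1 X0.00 Y-10.50 E0.2033
G1 X5.25 Y-9.09 E0.2711
G1 X9.09 Y-5.25 E0.3389
G1 X10.50 Y0.00 E0.4067
G1 X9.09 Y5.25 E0.4745
G1 X5.25 Y9.09 E0.5422
G1 X0.00 Y10.50 E0.6100
G1 X-5.25 Y9.09 E0.6778
G1 X-9.09 Y5.25 E0.7455
G1 X-10.50 Y0.00 E0.8133

At z = 10.68 mm: the r=10.5 sphere slices to a regular 12-gon of circumradius 10.498 (√(r²−h²) with h=0.18 from center). The outline is a single polygon with 12 vertices. Extrusion per mm of travel: 0.25 × 0.12 / (π × 0.875²) = 0.012473. Accumulating E over each segment gives final E = 0.8133.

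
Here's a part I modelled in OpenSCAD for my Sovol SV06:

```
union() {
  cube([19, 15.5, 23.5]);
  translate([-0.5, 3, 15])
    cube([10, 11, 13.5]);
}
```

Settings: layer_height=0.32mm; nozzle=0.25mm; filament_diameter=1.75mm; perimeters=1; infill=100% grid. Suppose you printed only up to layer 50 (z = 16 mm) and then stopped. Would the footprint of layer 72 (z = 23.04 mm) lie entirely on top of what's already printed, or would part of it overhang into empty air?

entirely on top

Compare the two slices. At z = 16: the cube (footprint 19×15.5) is included at this height (area 294.50 mm²); the 10×11 cube at (-0.5, 3) contributes its full rectangle (area 110.00 mm²); Combining (union): the regions partially overlap — summed areas 404.50 mm² minus the doubly-counted overlap 104.50 mm² gives 300.00 mm² — area = 300.00 mm². At z = 23.04: the cube (footprint 19×15.5) is included at this height (area 294.50 mm²); the cube at (-0.5, 3) (footprint 10×11) is included at this height (area 110.00 mm²); Merging all regions: the regions partially overlap — summed areas 404.50 mm² minus the doubly-counted overlap 104.50 mm² gives 300.00 mm² — area = 300.00 mm². Checking containment: the cross-section at z = 23.04 is a subset of the cross-section at z = 16.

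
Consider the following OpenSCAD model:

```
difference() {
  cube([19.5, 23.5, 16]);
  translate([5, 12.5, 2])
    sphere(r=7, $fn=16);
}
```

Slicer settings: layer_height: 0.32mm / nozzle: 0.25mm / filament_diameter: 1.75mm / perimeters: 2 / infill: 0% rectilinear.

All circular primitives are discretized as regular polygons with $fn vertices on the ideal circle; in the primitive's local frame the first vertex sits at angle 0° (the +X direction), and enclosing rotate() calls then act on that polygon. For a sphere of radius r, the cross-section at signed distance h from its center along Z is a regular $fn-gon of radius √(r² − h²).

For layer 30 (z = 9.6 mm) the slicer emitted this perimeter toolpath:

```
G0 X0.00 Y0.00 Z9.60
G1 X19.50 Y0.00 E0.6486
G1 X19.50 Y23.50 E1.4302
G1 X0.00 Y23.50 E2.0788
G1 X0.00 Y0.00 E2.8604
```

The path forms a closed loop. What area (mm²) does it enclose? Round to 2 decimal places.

458.25 mm²

Apply the shoelace formula to the sequence of (X, Y) vertices; enclosed area = 458.25 mm².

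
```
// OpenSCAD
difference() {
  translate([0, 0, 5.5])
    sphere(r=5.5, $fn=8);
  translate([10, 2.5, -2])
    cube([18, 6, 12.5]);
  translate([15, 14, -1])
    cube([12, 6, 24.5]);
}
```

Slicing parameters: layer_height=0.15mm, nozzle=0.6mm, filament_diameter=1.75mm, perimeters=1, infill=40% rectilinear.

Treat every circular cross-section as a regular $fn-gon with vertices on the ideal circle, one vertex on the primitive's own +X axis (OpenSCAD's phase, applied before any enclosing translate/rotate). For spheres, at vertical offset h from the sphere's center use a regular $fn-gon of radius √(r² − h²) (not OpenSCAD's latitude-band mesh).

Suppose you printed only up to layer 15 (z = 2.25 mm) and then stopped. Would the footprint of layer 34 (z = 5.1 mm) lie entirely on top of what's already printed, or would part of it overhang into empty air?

Compare the two slices. At z = 2.25: the sphere: section is a regular 8-gon, circumradius = √(r²−h²) = √(5.5²−3.25²) = 4.437 (area = (8/2)·4.437²·sin(360°/8) = 55.68 mm²); the cube at (10, 2.5) (footprint 18×6) is included at this height (area 108.00 mm²); the cube at (15, 14) (footprint 12×6) is included at this height (area 72.00 mm²); After the difference (first − rest): starting from the r=5.5 sphere (55.68 mm²), the 18×6 cube at (10, 2.5) misses the remaining region (no effect); the 12×6 cube at (15, 14) misses the remaining region (no effect) — area = 55.68 mm². At z = 5.1: the r=5.5 sphere contributes a regular 8-gon of circumradius √(5.5²−0.4²) = 5.485 (area = (8/2)·5.485²·sin(360°/8) = 85.11 mm²); the 18×6 cube at (10, 2.5) contributes its full rectangle (area 108.00 mm²); the 12×6 cube at (15, 14) contributes its full rectangle (area 72.00 mm²); Taking the first minus the rest: starting from the r=5.5 sphere (85.11 mm²), the 18×6 cube at (10, 2.5) misses the remaining region (no effect); the 12×6 cube at (15, 14) misses the remaining region (no effect) — area = 85.11 mm². Checking containment: at z = 5.1 the cross-section extends beyond the z = 2.25 cross-section by about 29.42 mm².

part overhangs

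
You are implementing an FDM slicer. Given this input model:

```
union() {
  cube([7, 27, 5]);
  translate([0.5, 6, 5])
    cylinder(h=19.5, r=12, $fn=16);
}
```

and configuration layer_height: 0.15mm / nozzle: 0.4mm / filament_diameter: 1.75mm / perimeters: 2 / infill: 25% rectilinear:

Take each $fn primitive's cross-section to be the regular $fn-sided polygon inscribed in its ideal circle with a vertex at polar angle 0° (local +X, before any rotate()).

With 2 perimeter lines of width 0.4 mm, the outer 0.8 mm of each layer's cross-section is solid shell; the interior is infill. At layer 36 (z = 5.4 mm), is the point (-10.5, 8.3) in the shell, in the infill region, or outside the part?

shell

At z = 5.4 mm: the cube is not intersected at this z (z outside [0, 5]); the r=12 cylinder at (0.5, 6) contributes a regular 16-gon of circumradius 12; Taking the union: only the r=12 cylinder at (0.5, 6) is present, so the union is just that shape — 1 connected region. Overall, the cross-section is a single solid region. The nearest boundary edge runs (-10.59, 10.59)→(-11.50, 6.00); distance from the point to it = 0.53 mm. The point is inside the cross-section, 0.53 mm from the nearest boundary — within the 0.8 mm shell band (2 × 0.4).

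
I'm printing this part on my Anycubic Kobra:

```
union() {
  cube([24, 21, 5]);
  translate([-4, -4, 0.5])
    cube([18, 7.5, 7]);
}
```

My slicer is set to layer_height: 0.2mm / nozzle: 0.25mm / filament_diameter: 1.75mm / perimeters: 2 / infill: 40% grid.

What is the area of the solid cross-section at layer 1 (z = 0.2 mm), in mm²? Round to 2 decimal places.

At z = 0.2 mm: the cube (footprint 24×21) is included at this height (area 504.00 mm²); the cube at (-4, -4) is not intersected at this z (z outside [0.5, 7.5]); Taking the union: only the 24×21 cube is present, so the union is just that shape — area = 504.00 mm². Overall, the cross-section is a single solid region. Net area = 504.00 mm².

504.00 mm²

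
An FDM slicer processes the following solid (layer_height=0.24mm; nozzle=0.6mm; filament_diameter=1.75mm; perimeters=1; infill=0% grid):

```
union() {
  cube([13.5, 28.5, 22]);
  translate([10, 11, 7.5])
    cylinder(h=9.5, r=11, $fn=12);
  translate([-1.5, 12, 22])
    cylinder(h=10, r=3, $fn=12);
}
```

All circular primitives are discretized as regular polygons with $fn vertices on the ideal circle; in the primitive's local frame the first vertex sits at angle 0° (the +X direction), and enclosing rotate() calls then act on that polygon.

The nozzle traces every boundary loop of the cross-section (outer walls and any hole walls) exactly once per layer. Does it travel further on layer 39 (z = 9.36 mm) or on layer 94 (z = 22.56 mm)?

layer 39 (z = 9.36 mm)

Layer 39 (z = 9.36): the 13.5×28.5 cube contributes its full rectangle (perimeter 84.00 mm); the cylinder at (10, 11): section is a regular 12-gon, circumradius r=11 (perimeter = 2·12·11.000·sin(180°/12) = 68.33 mm); the cylinder at (-1.5, 12) is not intersected at this z (z outside [22, 32]); Merging all regions: the regions partially overlap (shared area 251.49 mm²), so the edge portions inside another operand are dropped and the merged outline is re-measured after clipping — boundary = 91.06 mm. So its perimeter = 91.06 mm. Layer 94 (z = 22.56): the cube is not intersected at this z (z outside [0, 22]); the cylinder at (10, 11) is not intersected at this z (z outside [7.5, 17]); the cylinder at (-1.5, 12): section is a regular 12-gon, circumradius r=3 (perimeter = 2·12·3.000·sin(180°/12) = 18.63 mm); Combining (union): only the r=3 cylinder at (-1.5, 12) is present, so the union is just that shape — boundary = 18.63 mm. So its perimeter = 18.63 mm. Layer 39 is larger (91.06 vs 18.63 mm).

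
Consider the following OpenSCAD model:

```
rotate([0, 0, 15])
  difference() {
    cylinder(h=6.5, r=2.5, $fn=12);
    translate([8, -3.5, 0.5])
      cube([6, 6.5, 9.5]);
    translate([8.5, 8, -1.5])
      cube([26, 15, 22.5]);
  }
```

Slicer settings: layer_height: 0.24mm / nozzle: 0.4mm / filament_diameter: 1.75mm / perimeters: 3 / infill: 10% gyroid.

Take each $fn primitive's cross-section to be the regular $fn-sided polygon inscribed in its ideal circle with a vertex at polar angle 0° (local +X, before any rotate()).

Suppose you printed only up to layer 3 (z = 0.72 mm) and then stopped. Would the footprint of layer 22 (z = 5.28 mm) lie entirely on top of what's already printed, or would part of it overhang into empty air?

Compare the two slices. At z = 0.72: the r=2.5 cylinder contributes a regular 12-gon of circumradius 2.5 (area = (12/2)·2.500²·sin(360°/12) = 18.75 mm²); the cube at (8, -3.5) is present — its section is the full 6×6.5 rectangle (area 39.00 mm²); the 26×15 cube at (8.5, 8) contributes its full rectangle (area 390.00 mm²); Taking the first minus the rest: starting from the r=2.5 cylinder (18.75 mm²), the 6×6.5 cube at (8, -3.5) misses the remaining region (no effect); the 26×15 cube at (8.5, 8) misses the remaining region (no effect) — area = 18.75 mm²; (whole slice rotated 15° about Z — lengths, areas and connectivity unchanged). At z = 5.28: the r=2.5 cylinder gives a regular 12-gon of circumradius 2.5 (constant along its height) (area = (12/2)·2.500²·sin(360°/12) = 18.75 mm²); the cube at (8, -3.5) is present — its section is the full 6×6.5 rectangle (area 39.00 mm²); the cube at (8.5, 8) is present — its section is the full 26×15 rectangle (area 390.00 mm²); After the difference (first − rest): starting from the r=2.5 cylinder (18.75 mm²), the 6×6.5 cube at (8, -3.5) misses the remaining region (no effect); the 26×15 cube at (8.5, 8) misses the remaining region (no effect) — area = 18.75 mm²; (whole slice rotated 15° about Z — lengths, areas and connectivity unchanged). Checking containment: the cross-section at z = 5.28 is a subset of the cross-section at z = 0.72.

entirely on top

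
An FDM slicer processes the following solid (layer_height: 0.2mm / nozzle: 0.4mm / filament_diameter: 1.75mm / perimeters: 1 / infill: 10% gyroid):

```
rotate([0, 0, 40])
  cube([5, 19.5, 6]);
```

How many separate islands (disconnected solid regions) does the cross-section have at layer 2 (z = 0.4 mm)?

1

At z = 0.4 mm: the cube (footprint 5×19.5) is included at this height; (whole slice rotated 40° about Z — lengths, areas and connectivity unchanged). Overall, the cross-section is a single solid region. Island count = 1.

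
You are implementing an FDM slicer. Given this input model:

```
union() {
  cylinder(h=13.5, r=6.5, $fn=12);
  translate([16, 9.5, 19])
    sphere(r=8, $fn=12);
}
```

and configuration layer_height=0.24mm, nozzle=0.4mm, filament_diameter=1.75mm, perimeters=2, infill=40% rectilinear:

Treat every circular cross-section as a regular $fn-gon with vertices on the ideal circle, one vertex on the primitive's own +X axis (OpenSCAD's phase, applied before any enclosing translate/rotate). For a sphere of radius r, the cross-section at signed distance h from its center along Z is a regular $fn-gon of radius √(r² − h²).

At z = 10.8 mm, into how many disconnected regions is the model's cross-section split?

At z = 10.8 mm: the r=6.5 cylinder contributes a regular 12-gon of circumradius 6.5; the sphere at (16, 9.5) does not reach this height (|z−center|=8.200 > r=8); Combining (union): only the r=6.5 cylinder is present, so the union is just that shape — 1 connected region. The result has 1 disconnected region.

1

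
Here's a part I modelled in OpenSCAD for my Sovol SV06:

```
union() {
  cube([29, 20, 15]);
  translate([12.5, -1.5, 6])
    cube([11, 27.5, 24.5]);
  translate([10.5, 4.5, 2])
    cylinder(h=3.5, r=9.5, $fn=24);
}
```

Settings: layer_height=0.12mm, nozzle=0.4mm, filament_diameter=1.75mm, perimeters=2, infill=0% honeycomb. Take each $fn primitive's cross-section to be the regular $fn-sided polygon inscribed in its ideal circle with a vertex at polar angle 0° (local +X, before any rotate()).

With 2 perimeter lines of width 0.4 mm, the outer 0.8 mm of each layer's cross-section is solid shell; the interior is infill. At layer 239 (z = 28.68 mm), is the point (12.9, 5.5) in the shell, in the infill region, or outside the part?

At z = 28.68 mm: the cube is absent (z outside [0, 15]); the 11×27.5 cube at (12.5, -1.5) contributes its full rectangle; the cylinder at (10.5, 4.5) is not intersected at this z (z outside [2, 5.5]); Merging all regions: only the 11×27.5 cube at (12.5, -1.5) is present, so the union is just that shape — 1 connected region. Overall, the cross-section is a single solid region. The nearest boundary edge runs (12.50, 26.00)→(12.50, -1.50); distance from the point to it = 0.40 mm. The point is inside the cross-section, 0.40 mm from the nearest boundary — within the 0.8 mm shell band (2 × 0.4).

shell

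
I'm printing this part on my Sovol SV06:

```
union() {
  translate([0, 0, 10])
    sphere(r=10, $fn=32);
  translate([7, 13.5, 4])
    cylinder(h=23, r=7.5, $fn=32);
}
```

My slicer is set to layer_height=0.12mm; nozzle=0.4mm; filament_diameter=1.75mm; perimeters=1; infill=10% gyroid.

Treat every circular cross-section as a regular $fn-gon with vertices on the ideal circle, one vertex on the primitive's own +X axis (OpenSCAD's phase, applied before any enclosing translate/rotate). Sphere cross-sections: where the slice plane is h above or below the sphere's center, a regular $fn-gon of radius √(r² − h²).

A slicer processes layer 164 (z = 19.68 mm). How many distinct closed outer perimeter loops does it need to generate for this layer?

At z = 19.68 mm: the r=10 sphere contributes a regular 32-gon of circumradius √(10²−9.68²) = 2.510; the cylinder at (7, 13.5): section is a regular 32-gon, circumradius r=7.5; Combining (union): the 2 present regions are separate (no shared area or edge), so areas and boundary lengths simply add and each stays a separate island — 2 connected regions. The result has 2 disconnected regions.

2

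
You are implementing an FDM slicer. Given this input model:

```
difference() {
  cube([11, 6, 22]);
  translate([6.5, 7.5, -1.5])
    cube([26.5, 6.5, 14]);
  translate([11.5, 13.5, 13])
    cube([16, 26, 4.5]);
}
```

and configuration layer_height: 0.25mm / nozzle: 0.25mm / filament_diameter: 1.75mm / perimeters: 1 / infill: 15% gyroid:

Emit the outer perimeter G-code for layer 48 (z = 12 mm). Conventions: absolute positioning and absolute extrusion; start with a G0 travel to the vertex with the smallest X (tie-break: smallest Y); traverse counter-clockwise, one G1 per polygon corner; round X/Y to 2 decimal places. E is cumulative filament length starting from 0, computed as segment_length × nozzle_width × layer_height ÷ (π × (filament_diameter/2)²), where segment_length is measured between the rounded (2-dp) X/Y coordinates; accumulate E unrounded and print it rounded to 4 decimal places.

At z = 12 mm: the cube (footprint 11×6) is included at this height; the 26.5×6.5 cube at (6.5, 7.5) contributes its full rectangle; the cube at (11.5, 13.5) is not intersected at this z (z outside [13, 17.5]); Taking the first minus the rest: starting from the 11×6 cube, the 26.5×6.5 cube at (6.5, 7.5) misses the remaining region (no effect) — 1 connected region. The outline is a single polygon with 4 vertices. Extrusion per mm of travel: 0.25 × 0.25 / (π × 0.875²) = 0.025984. Accumulating E over each segment gives final E = 0.8835.

G0 X0.00 Y0.00 Z12.00
G1 X11.00 Y0.00 E0.2858
G1 X11.00 Y6.00 E0.4417
G1 X0.00 Y6.00 E0.7276
G1 X0.00 Y0.00 E0.8835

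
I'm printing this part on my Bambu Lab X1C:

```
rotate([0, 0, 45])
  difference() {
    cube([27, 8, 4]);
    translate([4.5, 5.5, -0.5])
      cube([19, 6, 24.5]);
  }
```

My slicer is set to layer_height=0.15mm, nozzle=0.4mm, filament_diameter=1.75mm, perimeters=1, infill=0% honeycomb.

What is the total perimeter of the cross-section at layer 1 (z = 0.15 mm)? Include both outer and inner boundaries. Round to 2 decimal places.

At z = 0.15 mm: the 27×8 cube contributes its full rectangle (perimeter 70.00 mm); the cube at (4.5, 5.5) (footprint 19×6) is included at this height (perimeter 50.00 mm); Taking the first minus the rest: starting from the 27×8 cube, the 19×6 cube at (4.5, 5.5) partially overlaps it — only the 47.50 mm² overlap (of its 114.00 mm²) is removed, clipping the outline — boundary = 75.00 mm; (whole slice rotated 45° about Z — lengths, areas and connectivity unchanged). Overall, the cross-section is a single solid region. Total boundary length (outer) = 75.00 mm.

75.00 mm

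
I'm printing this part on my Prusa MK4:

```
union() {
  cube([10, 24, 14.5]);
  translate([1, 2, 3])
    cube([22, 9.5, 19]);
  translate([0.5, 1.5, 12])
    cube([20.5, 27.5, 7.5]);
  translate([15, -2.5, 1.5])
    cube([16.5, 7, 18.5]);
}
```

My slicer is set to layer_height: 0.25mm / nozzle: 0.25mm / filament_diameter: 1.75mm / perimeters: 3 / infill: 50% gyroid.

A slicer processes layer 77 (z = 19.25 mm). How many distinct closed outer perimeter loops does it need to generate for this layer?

1

At z = 19.25 mm: the cube is absent (z outside [0, 14.5]); the 22×9.5 cube at (1, 2) contributes its full rectangle; the cube at (0.5, 1.5) (footprint 20.5×27.5) is included at this height; the cube at (15, -2.5) (footprint 16.5×7) is included at this height; Combining (union): the regions partially overlap (shared area 213.00 mm²), so overlapping operands fuse into one piece — 1 connected region. The result has 1 disconnected region.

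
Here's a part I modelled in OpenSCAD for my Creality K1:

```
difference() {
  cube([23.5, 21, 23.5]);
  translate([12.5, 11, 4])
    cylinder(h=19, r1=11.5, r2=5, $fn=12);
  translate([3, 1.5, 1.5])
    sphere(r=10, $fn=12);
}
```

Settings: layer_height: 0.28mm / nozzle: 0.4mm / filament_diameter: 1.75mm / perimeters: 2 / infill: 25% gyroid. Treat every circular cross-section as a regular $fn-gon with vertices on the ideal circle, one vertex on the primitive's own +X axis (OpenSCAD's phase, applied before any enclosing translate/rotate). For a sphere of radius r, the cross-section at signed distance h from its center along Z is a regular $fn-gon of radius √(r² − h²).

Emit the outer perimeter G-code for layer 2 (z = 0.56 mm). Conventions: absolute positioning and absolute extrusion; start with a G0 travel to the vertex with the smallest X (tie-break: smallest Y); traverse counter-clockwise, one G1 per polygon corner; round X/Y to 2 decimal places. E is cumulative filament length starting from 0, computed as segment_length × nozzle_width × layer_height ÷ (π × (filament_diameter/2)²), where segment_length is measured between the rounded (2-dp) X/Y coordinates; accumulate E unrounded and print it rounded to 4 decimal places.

At z = 0.56 mm: the cube is present — its section is the full 23.5×21 rectangle; the cone at (12.5, 11) is not intersected at this z (z outside [4, 23]); the sphere at (3, 1.5): section is a regular 12-gon, circumradius = √(r²−h²) = √(10²−0.94²) = 9.956; After the difference (first − rest): starting from the 23.5×21 cube, the r=10 sphere at (3, 1.5) partially overlaps it — only the 122.13 mm² overlap (of its 297.35 mm²) is removed, clipping the outline — 1 connected region. The outline is a single polygon with 9 vertices. Extrusion per mm of travel: 0.4 × 0.28 / (π × 0.875²) = 0.046564. Accumulating E over each segment gives final E = 4.0010.

G0 X0.00 Y10.65 Z0.56
G1 X3.00 Y11.46 E0.1447
G1 X7.98 Y10.12 E0.3848
G1 X11.62 Y6.48 E0.6245
G1 X12.96 Y1.50 E0.8647
G1 X12.55 Y0.00 E0.9371
G1 X23.50 Y0.00 E1.4470
G1 X23.50 Y21.00 E2.4248
G1 X0.00 Y21.00 E3.5191
G1 X0.00 Y10.65 E4.0010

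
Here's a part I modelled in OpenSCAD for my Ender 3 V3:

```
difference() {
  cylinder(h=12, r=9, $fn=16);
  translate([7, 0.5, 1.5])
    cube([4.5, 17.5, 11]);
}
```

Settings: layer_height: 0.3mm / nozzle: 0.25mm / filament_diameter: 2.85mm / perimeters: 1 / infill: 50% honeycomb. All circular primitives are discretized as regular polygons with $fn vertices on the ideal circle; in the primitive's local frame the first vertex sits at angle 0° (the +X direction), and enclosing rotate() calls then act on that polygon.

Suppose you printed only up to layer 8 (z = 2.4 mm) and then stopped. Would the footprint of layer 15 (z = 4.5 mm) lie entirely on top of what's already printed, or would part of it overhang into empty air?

Compare the two slices. At z = 2.4: the cylinder: section is a regular 16-gon, circumradius r=9 (area = (16/2)·9.000²·sin(360°/16) = 247.98 mm²); the 4.5×17.5 cube at (7, 0.5) contributes its full rectangle (area 78.75 mm²); Taking the first minus the rest: starting from the r=9 cylinder (247.98 mm²), the 4.5×17.5 cube at (7, 0.5) partially overlaps it — only the 6.03 mm² overlap (of its 78.75 mm²) is removed, clipping the outline — area = 241.95 mm². At z = 4.5: the r=9 cylinder gives a regular 16-gon of circumradius 9 (constant along its height) (area = (16/2)·9.000²·sin(360°/16) = 247.98 mm²); the cube at (7, 0.5) is present — its section is the full 4.5×17.5 rectangle (area 78.75 mm²); Subtracting the remaining from the first: starting from the r=9 cylinder (247.98 mm²), the 4.5×17.5 cube at (7, 0.5) partially overlaps it — only the 6.03 mm² overlap (of its 78.75 mm²) is removed, clipping the outline — area = 241.95 mm². Checking containment: the cross-section at z = 4.5 is a subset of the cross-section at z = 2.4.

entirely on top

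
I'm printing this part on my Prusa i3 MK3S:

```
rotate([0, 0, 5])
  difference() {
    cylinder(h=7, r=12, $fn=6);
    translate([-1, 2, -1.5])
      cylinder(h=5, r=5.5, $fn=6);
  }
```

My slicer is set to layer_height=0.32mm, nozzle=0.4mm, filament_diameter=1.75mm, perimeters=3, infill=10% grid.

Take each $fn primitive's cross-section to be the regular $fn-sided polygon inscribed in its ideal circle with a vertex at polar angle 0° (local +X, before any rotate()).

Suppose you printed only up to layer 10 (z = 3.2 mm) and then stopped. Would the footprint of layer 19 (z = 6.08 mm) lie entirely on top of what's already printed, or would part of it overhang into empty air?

part overhangs

Compare the two slices. At z = 3.2: the r=12 cylinder gives a regular 6-gon of circumradius 12 (constant along its height) (area = (6/2)·12.000²·sin(360°/6) = 374.12 mm²); the r=5.5 cylinder at (-1, 2) gives a regular 6-gon of circumradius 5.5 (constant along its height) (area = (6/2)·5.500²·sin(360°/6) = 78.59 mm²); Taking the first minus the rest: starting from the r=12 cylinder (374.12 mm²), the r=5.5 cylinder at (-1, 2) lies wholly inside it (removes its full 78.59 mm² and its 33.00 mm outline becomes a hole wall) — area = 295.53 mm²; (rotated 5° about Z; rotation is an isometry so areas/perimeters/island counts are preserved). At z = 6.08: the r=12 cylinder contributes a regular 6-gon of circumradius 12 (area = (6/2)·12.000²·sin(360°/6) = 374.12 mm²); the cylinder at (-1, 2) does not reach this height (z outside [-1.5, 3.5]); Subtracting the remaining from the first: none of the subtracted shapes is present at this height, so the r=12 cylinder is unchanged — area = 374.12 mm²; (whole slice rotated 5° about Z — lengths, areas and connectivity unchanged). Checking containment: at z = 6.08 the cross-section extends beyond the z = 3.2 cross-section by about 78.59 mm².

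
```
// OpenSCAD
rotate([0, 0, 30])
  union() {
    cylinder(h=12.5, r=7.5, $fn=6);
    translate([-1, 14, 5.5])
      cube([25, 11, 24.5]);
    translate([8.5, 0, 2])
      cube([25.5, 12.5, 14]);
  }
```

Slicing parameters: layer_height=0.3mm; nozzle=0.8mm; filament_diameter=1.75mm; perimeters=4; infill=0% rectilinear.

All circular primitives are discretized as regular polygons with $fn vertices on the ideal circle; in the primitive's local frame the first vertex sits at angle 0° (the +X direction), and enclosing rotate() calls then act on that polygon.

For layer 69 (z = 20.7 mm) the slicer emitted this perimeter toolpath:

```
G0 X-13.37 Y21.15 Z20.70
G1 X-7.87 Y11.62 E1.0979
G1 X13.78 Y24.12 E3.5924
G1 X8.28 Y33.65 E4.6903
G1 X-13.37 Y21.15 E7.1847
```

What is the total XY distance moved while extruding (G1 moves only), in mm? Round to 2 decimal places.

Sum the Euclidean lengths of each G1 segment: total = 72.01 mm.

72.01 mm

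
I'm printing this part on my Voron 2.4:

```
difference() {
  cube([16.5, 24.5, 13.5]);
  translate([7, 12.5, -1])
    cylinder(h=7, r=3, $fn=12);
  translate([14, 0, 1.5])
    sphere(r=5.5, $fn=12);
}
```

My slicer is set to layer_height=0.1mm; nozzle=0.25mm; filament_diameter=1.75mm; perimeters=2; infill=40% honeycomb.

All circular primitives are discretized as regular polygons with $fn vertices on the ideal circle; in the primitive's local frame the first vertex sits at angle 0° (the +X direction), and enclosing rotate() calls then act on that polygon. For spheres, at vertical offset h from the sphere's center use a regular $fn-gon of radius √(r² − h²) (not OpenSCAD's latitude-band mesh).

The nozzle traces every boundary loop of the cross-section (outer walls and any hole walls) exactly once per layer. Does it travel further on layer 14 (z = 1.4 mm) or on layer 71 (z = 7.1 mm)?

layer 14 (z = 1.4 mm)

Layer 14 (z = 1.4): the 16.5×24.5 cube contributes its full rectangle (perimeter 82.00 mm); the cylinder at (7, 12.5): section is a regular 12-gon, circumradius r=3 (perimeter = 2·12·3.000·sin(180°/12) = 18.63 mm); the r=5.5 sphere at (14, 0) slices to a regular 12-gon of circumradius 5.499 (√(r²−h²) with h=0.1 from center) (perimeter = 2·12·5.499·sin(180°/12) = 34.16 mm); Subtracting the remaining from the first: starting from the 16.5×24.5 cube, the r=3 cylinder at (7, 12.5) lies wholly inside it (removes its full 27.00 mm² and its 18.63 mm outline becomes a hole wall); the r=5.5 sphere at (14, 0) partially overlaps it — only the 35.59 mm² overlap (of its 90.72 mm²) is removed, clipping the outline — boundary (outer + 1 inner loop) = 98.93 mm. So its perimeter = 98.93 mm. Layer 71 (z = 7.1): the 16.5×24.5 cube contributes its full rectangle (perimeter 82.00 mm); the cylinder at (7, 12.5) does not reach this height (z outside [-1, 6]); the sphere at (14, 0) is absent (|z−center|=5.600 > r=5.5); Taking the first minus the rest: none of the subtracted shapes is present at this height, so the 16.5×24.5 cube is unchanged — boundary = 82.00 mm. So its perimeter = 82.00 mm. Layer 14 is larger (98.93 vs 82.00 mm).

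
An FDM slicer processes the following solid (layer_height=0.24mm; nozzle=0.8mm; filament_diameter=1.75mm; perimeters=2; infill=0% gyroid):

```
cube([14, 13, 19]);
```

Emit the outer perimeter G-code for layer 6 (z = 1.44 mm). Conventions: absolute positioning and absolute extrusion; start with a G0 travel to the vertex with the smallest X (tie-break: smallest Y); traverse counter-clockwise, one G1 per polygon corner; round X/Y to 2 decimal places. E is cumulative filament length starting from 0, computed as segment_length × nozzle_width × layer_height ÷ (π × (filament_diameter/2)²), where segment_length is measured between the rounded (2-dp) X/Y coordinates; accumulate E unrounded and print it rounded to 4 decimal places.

At z = 1.44 mm: the 14×13 cube contributes its full rectangle. The outline is a single polygon with 4 vertices. Extrusion per mm of travel: 0.8 × 0.24 / (π × 0.875²) = 0.079824. Accumulating E over each segment gives final E = 4.3105.

G0 X0.00 Y0.00 Z1.44
G1 X14.00 Y0.00 E1.1175
G1 X14.00 Y13.00 E2.1553
G1 X0.00 Y13.00 E3.2728
G1 X0.00 Y0.00 E4.3105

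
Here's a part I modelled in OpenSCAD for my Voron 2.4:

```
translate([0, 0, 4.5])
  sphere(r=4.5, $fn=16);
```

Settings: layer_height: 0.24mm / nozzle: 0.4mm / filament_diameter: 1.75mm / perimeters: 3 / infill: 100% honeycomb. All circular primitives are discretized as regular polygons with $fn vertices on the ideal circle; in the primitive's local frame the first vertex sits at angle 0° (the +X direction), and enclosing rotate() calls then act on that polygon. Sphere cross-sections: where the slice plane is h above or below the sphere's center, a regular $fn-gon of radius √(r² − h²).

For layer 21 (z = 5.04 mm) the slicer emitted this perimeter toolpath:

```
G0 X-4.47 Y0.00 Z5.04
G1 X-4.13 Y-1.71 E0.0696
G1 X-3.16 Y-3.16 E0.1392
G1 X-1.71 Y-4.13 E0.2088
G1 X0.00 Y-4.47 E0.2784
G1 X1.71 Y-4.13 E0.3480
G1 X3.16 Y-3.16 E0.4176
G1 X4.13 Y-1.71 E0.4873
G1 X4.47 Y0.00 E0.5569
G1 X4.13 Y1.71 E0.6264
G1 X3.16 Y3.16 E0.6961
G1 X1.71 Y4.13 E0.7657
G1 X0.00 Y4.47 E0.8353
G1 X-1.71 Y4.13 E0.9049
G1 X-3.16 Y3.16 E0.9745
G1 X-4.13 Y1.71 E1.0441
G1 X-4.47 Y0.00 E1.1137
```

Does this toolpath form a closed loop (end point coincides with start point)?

yes

Start point (G0): (-4.47, 0.00). End point (last G1): the path returns to the start — closed.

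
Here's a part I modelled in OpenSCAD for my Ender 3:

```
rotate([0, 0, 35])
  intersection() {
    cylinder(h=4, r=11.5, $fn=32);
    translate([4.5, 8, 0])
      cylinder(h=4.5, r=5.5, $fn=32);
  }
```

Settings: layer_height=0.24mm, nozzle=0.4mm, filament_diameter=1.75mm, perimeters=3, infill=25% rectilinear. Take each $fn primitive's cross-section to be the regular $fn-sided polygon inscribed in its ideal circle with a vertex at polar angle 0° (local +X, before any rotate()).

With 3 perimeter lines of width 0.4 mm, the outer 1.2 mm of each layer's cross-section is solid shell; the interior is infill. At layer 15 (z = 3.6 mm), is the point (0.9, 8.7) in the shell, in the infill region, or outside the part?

infill

At z = 3.6 mm: the cylinder: section is a regular 32-gon, circumradius r=11.5; the r=5.5 cylinder at (4.5, 8) gives a regular 32-gon of circumradius 5.5 (constant along its height); Taking the intersection: the r=5.5 cylinder at (4.5, 8) partially overlaps the r=11.5 cylinder; clipping to the common part keeps 67.24 mm² — 1 connected region; (whole slice rotated 35° about Z — lengths, areas and connectivity unchanged). Overall, the cross-section is a single solid region. Undo the 35° rotation: the query point maps to (5.727, 6.610) in the un-rotated model frame. The nearest boundary edge runs (6.39, 9.56)→(8.13, 8.13); distance from the point to it = 2.70 mm. The point is inside the cross-section and 2.70 mm from the nearest boundary — more than the 1.2 mm shell width (3 × 0.4), so it's in the infill interior.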